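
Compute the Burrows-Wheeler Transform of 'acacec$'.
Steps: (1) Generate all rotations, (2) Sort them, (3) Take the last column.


Rotations (sorted):
  0: $acacec -> last char: c
  1: acacec$ -> last char: $
  2: acec$ac -> last char: c
  3: c$acace -> last char: e
  4: cacec$a -> last char: a
  5: cec$aca -> last char: a
  6: ec$acac -> last char: c


BWT = c$ceaac


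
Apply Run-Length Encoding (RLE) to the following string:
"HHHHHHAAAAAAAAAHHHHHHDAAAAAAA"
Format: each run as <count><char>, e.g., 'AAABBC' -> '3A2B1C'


Scanning runs left to right:
  i=0: run of 'H' x 6 -> '6H'
  i=6: run of 'A' x 9 -> '9A'
  i=15: run of 'H' x 6 -> '6H'
  i=21: run of 'D' x 1 -> '1D'
  i=22: run of 'A' x 7 -> '7A'

RLE = 6H9A6H1D7A


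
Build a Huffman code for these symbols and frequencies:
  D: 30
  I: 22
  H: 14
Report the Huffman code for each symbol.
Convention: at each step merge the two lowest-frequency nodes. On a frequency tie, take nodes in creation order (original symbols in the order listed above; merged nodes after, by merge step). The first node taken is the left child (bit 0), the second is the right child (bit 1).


Huffman tree construction:
Step 1: Merge H(14) + I(22) = 36
Step 2: Merge D(30) + (H+I)(36) = 66
Read each symbol's code off the tree from the root (left child = 0, right child = 1).

Codes:
  D: 0 (length 1)
  I: 11 (length 2)
  H: 10 (length 2)
Average code length: 102/66 = 1.5455 bits/symbol


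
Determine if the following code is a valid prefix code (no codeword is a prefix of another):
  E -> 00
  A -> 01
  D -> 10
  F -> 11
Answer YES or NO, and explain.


Checking each pair (does one codeword prefix another?):
  E='00' vs A='01': no prefix
  E='00' vs D='10': no prefix
  E='00' vs F='11': no prefix
  A='01' vs E='00': no prefix
  A='01' vs D='10': no prefix
  A='01' vs F='11': no prefix
  D='10' vs E='00': no prefix
  D='10' vs A='01': no prefix
  D='10' vs F='11': no prefix
  F='11' vs E='00': no prefix
  F='11' vs A='01': no prefix
  F='11' vs D='10': no prefix
No violation found over all pairs.

YES -- this is a valid prefix code. No codeword is a prefix of any other codeword.


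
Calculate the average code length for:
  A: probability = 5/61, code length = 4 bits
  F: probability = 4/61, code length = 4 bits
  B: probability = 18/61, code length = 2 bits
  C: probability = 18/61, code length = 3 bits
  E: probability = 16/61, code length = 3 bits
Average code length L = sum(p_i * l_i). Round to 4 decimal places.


Weighted contributions p_i * l_i:
  A: (5/61) * 4 = 20/61
  F: (4/61) * 4 = 16/61
  B: (18/61) * 2 = 36/61
  C: (18/61) * 3 = 54/61
  E: (16/61) * 3 = 48/61
Sum = (20 + 16 + 36 + 54 + 48)/61 = 174/61

L = 174/61 = 2.8525 bits/symbol


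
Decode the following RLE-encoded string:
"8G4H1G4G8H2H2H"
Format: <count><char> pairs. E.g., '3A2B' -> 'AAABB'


Expanding each <count><char> pair:
  8G -> 'GGGGGGGG'
  4H -> 'HHHH'
  1G -> 'G'
  4G -> 'GGGG'
  8H -> 'HHHHHHHH'
  2H -> 'HH'
  2H -> 'HH'

Decoded = GGGGGGGGHHHHGGGGGHHHHHHHHHHHH


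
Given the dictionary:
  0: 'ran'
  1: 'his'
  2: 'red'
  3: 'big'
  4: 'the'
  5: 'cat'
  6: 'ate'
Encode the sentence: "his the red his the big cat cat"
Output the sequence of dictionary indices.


Look up each word in the dictionary:
  'his' -> 1
  'the' -> 4
  'red' -> 2
  'his' -> 1
  'the' -> 4
  'big' -> 3
  'cat' -> 5
  'cat' -> 5

Encoded: [1, 4, 2, 1, 4, 3, 5, 5]


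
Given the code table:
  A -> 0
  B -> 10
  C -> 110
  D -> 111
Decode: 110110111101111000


Decoding:
110 -> C
110 -> C
111 -> D
10 -> B
111 -> D
10 -> B
0 -> A
0 -> A


Result: CCDBDBAA


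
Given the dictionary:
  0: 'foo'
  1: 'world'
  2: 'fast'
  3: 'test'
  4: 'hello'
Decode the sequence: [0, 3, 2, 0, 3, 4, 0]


Look up each index in the dictionary:
  0 -> 'foo'
  3 -> 'test'
  2 -> 'fast'
  0 -> 'foo'
  3 -> 'test'
  4 -> 'hello'
  0 -> 'foo'

Decoded: "foo test fast foo test hello foo"


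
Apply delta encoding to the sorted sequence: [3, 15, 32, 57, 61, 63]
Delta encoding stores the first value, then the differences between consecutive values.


First value: 3
Deltas:
  15 - 3 = 12
  32 - 15 = 17
  57 - 32 = 25
  61 - 57 = 4
  63 - 61 = 2


Delta encoded: [3, 12, 17, 25, 4, 2]


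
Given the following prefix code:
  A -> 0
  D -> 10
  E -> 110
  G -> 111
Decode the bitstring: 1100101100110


Decoding step by step:
Bits 110 -> E
Bits 0 -> A
Bits 10 -> D
Bits 110 -> E
Bits 0 -> A
Bits 110 -> E


Decoded message: EADEAE


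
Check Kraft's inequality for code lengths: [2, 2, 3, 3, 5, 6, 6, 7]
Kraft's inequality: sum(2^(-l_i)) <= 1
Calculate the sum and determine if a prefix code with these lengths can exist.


Sum = 2^(-2) + 2^(-2) + 2^(-3) + 2^(-3) + 2^(-5) + 2^(-6) + 2^(-6) + 2^(-7)
    = 0.25 + 0.25 + 0.125 + 0.125 + 0.03125 + 0.015625 + 0.015625 + 0.0078125
    = 105/128 = 0.8203125
Since 0.8203125 <= 1, Kraft's inequality IS satisfied.
A prefix code with these lengths CAN exist.

Kraft sum = 0.8203125. Satisfied.


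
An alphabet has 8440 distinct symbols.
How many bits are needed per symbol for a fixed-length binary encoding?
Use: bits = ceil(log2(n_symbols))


log2(8440) = 13.043
Bracket: 2^13 = 8192 < 8440 <= 2^14 = 16384
So ceil(log2(8440)) = 14

bits = ceil(log2(8440)) = ceil(13.043) = 14 bits


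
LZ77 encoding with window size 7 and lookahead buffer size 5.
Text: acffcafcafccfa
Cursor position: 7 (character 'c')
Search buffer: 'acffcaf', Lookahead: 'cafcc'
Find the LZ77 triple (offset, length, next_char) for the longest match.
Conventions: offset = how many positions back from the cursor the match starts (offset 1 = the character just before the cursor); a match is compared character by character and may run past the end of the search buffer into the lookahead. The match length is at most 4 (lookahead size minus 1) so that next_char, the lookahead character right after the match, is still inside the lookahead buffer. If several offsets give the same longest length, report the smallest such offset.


Try each offset into the search buffer:
  offset=1 (pos 6, char 'f'): match length 0
  offset=2 (pos 5, char 'a'): match length 0
  offset=3 (pos 4, char 'c'): match length 4
  offset=4 (pos 3, char 'f'): match length 0
  offset=5 (pos 2, char 'f'): match length 0
  offset=6 (pos 1, char 'c'): match length 1
  offset=7 (pos 0, char 'a'): match length 0
Longest match has length 4 at offset 3.
next_char = character at position 7 + 4 = 11 -> 'c'

Best match: offset=3, length=4 (matching 'cafc' starting at position 4)
LZ77 triple: (3, 4, 'c')


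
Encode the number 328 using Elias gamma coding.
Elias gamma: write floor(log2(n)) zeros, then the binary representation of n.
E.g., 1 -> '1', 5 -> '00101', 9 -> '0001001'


num_bits = floor(log2(328)) + 1 = 9
leading_zeros = num_bits - 1 = 8
binary(328) = 101001000

Elias gamma(328) = '00000000' + '101001000' = 00000000101001000 (17 bits)


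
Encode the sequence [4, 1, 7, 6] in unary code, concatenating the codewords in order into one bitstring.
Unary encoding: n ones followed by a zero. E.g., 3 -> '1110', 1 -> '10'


Encode each number as n ones followed by a terminating 0:
  4 -> 11110 (5 bits)
  1 -> 10 (2 bits)
  7 -> 11111110 (8 bits)
  6 -> 1111110 (7 bits)
Total length = 5 + 2 + 8 + 7 = 22 bits.

Unary([4, 1, 7, 6]) = 1111010111111101111110 (22 bits)


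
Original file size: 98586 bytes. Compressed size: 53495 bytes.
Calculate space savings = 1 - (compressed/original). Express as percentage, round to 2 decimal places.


ratio = compressed/original = 53495/98586 = 0.542623
savings = 1 - ratio = 1 - 0.542623 = 0.457377
as a percentage: 0.457377 * 100 = 45.74%

Space savings = 1 - 53495/98586 = 45.74%


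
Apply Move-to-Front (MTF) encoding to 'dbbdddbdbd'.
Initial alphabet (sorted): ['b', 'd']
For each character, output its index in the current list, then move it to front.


MTF encoding:
'd': index 1 in ['b', 'd'] -> ['d', 'b']
'b': index 1 in ['d', 'b'] -> ['b', 'd']
'b': index 0 in ['b', 'd'] -> ['b', 'd']
'd': index 1 in ['b', 'd'] -> ['d', 'b']
'd': index 0 in ['d', 'b'] -> ['d', 'b']
'd': index 0 in ['d', 'b'] -> ['d', 'b']
'b': index 1 in ['d', 'b'] -> ['b', 'd']
'd': index 1 in ['b', 'd'] -> ['d', 'b']
'b': index 1 in ['d', 'b'] -> ['b', 'd']
'd': index 1 in ['b', 'd'] -> ['d', 'b']


Output: [1, 1, 0, 1, 0, 0, 1, 1, 1, 1]


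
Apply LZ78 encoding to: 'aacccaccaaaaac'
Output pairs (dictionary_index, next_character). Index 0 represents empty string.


LZ78 encoding steps:
Dictionary: {0: ''}
Step 1: w='' (idx 0), next='a' -> output (0, 'a'), add 'a' as idx 1
Step 2: w='a' (idx 1), next='c' -> output (1, 'c'), add 'ac' as idx 2
Step 3: w='' (idx 0), next='c' -> output (0, 'c'), add 'c' as idx 3
Step 4: w='c' (idx 3), next='a' -> output (3, 'a'), add 'ca' as idx 4
Step 5: w='c' (idx 3), next='c' -> output (3, 'c'), add 'cc' as idx 5
Step 6: w='a' (idx 1), next='a' -> output (1, 'a'), add 'aa' as idx 6
Step 7: w='aa' (idx 6), next='a' -> output (6, 'a'), add 'aaa' as idx 7
Step 8: w='c' (idx 3), end of input -> output (3, '')


Encoded: [(0, 'a'), (1, 'c'), (0, 'c'), (3, 'a'), (3, 'c'), (1, 'a'), (6, 'a'), (3, '')]


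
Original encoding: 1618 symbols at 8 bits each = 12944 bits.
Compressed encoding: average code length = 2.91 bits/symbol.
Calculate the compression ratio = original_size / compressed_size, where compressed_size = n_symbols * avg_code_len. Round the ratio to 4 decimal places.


original_size = n_symbols * orig_bits = 1618 * 8 = 12944 bits
compressed_size = n_symbols * avg_code_len = 1618 * 2.91 = 4708.38 bits
ratio = original_size / compressed_size = 12944 / 4708.38 = 2.7491

Compression ratio = 2.7491


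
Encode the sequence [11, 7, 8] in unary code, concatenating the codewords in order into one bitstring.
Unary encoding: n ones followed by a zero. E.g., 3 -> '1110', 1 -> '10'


Encode each number as n ones followed by a terminating 0:
  11 -> 111111111110 (12 bits)
  7 -> 11111110 (8 bits)
  8 -> 111111110 (9 bits)
Total length = 12 + 8 + 9 = 29 bits.

Unary([11, 7, 8]) = 11111111111011111110111111110 (29 bits)


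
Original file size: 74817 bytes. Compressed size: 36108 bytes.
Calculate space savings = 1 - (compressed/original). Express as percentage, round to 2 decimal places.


ratio = compressed/original = 36108/74817 = 0.482618
savings = 1 - ratio = 1 - 0.482618 = 0.517382
as a percentage: 0.517382 * 100 = 51.74%

Space savings = 1 - 36108/74817 = 51.74%


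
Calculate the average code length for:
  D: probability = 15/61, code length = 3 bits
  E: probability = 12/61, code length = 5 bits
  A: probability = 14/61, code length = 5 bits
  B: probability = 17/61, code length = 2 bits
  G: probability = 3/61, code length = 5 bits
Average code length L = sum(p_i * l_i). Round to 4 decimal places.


Weighted contributions p_i * l_i:
  D: (15/61) * 3 = 45/61
  E: (12/61) * 5 = 60/61
  A: (14/61) * 5 = 70/61
  B: (17/61) * 2 = 34/61
  G: (3/61) * 5 = 15/61
Sum = (45 + 60 + 70 + 34 + 15)/61 = 224/61

L = 224/61 = 3.6721 bits/symbol


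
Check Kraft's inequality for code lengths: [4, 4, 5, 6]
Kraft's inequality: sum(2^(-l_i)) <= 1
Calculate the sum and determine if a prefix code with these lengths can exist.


Sum = 2^(-4) + 2^(-4) + 2^(-5) + 2^(-6)
    = 0.0625 + 0.0625 + 0.03125 + 0.015625
    = 11/64 = 0.171875
Since 0.171875 <= 1, Kraft's inequality IS satisfied.
A prefix code with these lengths CAN exist.

Kraft sum = 0.171875. Satisfied.


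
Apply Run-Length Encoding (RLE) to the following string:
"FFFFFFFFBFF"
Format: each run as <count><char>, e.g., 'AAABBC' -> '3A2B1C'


Scanning runs left to right:
  i=0: run of 'F' x 8 -> '8F'
  i=8: run of 'B' x 1 -> '1B'
  i=9: run of 'F' x 2 -> '2F'

RLE = 8F1B2F


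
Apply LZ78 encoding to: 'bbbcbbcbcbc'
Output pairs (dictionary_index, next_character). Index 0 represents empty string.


LZ78 encoding steps:
Dictionary: {0: ''}
Step 1: w='' (idx 0), next='b' -> output (0, 'b'), add 'b' as idx 1
Step 2: w='b' (idx 1), next='b' -> output (1, 'b'), add 'bb' as idx 2
Step 3: w='' (idx 0), next='c' -> output (0, 'c'), add 'c' as idx 3
Step 4: w='bb' (idx 2), next='c' -> output (2, 'c'), add 'bbc' as idx 4
Step 5: w='b' (idx 1), next='c' -> output (1, 'c'), add 'bc' as idx 5
Step 6: w='bc' (idx 5), end of input -> output (5, '')


Encoded: [(0, 'b'), (1, 'b'), (0, 'c'), (2, 'c'), (1, 'c'), (5, '')]


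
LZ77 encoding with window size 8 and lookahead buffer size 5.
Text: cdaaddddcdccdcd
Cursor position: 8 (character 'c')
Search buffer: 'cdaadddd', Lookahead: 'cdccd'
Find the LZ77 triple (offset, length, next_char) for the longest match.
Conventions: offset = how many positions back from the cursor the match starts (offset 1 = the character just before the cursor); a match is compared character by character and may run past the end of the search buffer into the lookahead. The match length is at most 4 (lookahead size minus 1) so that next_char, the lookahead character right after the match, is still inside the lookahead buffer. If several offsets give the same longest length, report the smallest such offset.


Try each offset into the search buffer:
  offset=1 (pos 7, char 'd'): match length 0
  offset=2 (pos 6, char 'd'): match length 0
  offset=3 (pos 5, char 'd'): match length 0
  offset=4 (pos 4, char 'd'): match length 0
  offset=5 (pos 3, char 'a'): match length 0
  offset=6 (pos 2, char 'a'): match length 0
  offset=7 (pos 1, char 'd'): match length 0
  offset=8 (pos 0, char 'c'): match length 2
Longest match has length 2 at offset 8.
next_char = character at position 8 + 2 = 10 -> 'c'

Best match: offset=8, length=2 (matching 'cd' starting at position 0)
LZ77 triple: (8, 2, 'c')


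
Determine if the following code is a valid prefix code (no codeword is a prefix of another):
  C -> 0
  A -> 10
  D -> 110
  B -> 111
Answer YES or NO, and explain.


Checking each pair (does one codeword prefix another?):
  C='0' vs A='10': no prefix
  C='0' vs D='110': no prefix
  C='0' vs B='111': no prefix
  A='10' vs C='0': no prefix
  A='10' vs D='110': no prefix
  A='10' vs B='111': no prefix
  D='110' vs C='0': no prefix
  D='110' vs A='10': no prefix
  D='110' vs B='111': no prefix
  B='111' vs C='0': no prefix
  B='111' vs A='10': no prefix
  B='111' vs D='110': no prefix
No violation found over all pairs.

YES -- this is a valid prefix code. No codeword is a prefix of any other codeword.


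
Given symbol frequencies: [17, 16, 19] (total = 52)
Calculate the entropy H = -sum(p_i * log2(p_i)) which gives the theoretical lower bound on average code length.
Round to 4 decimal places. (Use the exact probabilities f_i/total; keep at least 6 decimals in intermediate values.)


Per-symbol terms -p_i * log2(p_i) with p_i = f_i/52:
  p = 17/52 = 0.326923: log2(p) = -1.612977, -p*log2(p) = 0.527319
  p = 16/52 = 0.307692: log2(p) = -1.700440, -p*log2(p) = 0.523212
  p = 19/52 = 0.365385: log2(p) = -1.452512, -p*log2(p) = 0.530726
H = 0.527319 + 0.523212 + 0.530726 = 1.581257

H = 1.5813 bits/symbol


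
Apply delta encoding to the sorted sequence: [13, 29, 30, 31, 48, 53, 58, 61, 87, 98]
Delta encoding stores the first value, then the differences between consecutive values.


First value: 13
Deltas:
  29 - 13 = 16
  30 - 29 = 1
  31 - 30 = 1
  48 - 31 = 17
  53 - 48 = 5
  58 - 53 = 5
  61 - 58 = 3
  87 - 61 = 26
  98 - 87 = 11


Delta encoded: [13, 16, 1, 1, 17, 5, 5, 3, 26, 11]


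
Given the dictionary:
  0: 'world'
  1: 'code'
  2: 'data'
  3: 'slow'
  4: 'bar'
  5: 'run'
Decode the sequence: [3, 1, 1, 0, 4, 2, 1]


Look up each index in the dictionary:
  3 -> 'slow'
  1 -> 'code'
  1 -> 'code'
  0 -> 'world'
  4 -> 'bar'
  2 -> 'data'
  1 -> 'code'

Decoded: "slow code code world bar data code"


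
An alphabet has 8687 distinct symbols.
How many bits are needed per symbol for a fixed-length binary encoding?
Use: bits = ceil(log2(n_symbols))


log2(8687) = 13.0846
Bracket: 2^13 = 8192 < 8687 <= 2^14 = 16384
So ceil(log2(8687)) = 14

bits = ceil(log2(8687)) = ceil(13.0846) = 14 bits


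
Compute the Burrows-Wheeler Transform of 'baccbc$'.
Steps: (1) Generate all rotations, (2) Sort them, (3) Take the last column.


Rotations (sorted):
  0: $baccbc -> last char: c
  1: accbc$b -> last char: b
  2: baccbc$ -> last char: $
  3: bc$bacc -> last char: c
  4: c$baccb -> last char: b
  5: cbc$bac -> last char: c
  6: ccbc$ba -> last char: a


BWT = cb$cbca


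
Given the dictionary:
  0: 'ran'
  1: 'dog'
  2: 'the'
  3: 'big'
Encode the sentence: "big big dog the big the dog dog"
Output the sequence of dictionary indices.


Look up each word in the dictionary:
  'big' -> 3
  'big' -> 3
  'dog' -> 1
  'the' -> 2
  'big' -> 3
  'the' -> 2
  'dog' -> 1
  'dog' -> 1

Encoded: [3, 3, 1, 2, 3, 2, 1, 1]


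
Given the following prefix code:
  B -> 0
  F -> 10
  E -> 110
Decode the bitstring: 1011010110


Decoding step by step:
Bits 10 -> F
Bits 110 -> E
Bits 10 -> F
Bits 110 -> E


Decoded message: FEFE


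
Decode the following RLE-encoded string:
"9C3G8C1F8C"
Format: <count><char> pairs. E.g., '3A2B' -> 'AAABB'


Expanding each <count><char> pair:
  9C -> 'CCCCCCCCC'
  3G -> 'GGG'
  8C -> 'CCCCCCCC'
  1F -> 'F'
  8C -> 'CCCCCCCC'

Decoded = CCCCCCCCCGGGCCCCCCCCFCCCCCCCC


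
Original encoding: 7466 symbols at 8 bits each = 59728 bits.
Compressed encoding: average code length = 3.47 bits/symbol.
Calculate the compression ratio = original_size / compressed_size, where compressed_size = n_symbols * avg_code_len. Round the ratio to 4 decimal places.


original_size = n_symbols * orig_bits = 7466 * 8 = 59728 bits
compressed_size = n_symbols * avg_code_len = 7466 * 3.47 = 25907.02 bits
ratio = original_size / compressed_size = 59728 / 25907.02 = 2.3055

Compression ratio = 2.3055


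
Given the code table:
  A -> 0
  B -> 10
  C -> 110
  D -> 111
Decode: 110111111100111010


Decoding:
110 -> C
111 -> D
111 -> D
10 -> B
0 -> A
111 -> D
0 -> A
10 -> B


Result: CDDBADAB


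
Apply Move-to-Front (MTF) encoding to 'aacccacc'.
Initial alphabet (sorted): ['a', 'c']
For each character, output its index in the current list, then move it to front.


MTF encoding:
'a': index 0 in ['a', 'c'] -> ['a', 'c']
'a': index 0 in ['a', 'c'] -> ['a', 'c']
'c': index 1 in ['a', 'c'] -> ['c', 'a']
'c': index 0 in ['c', 'a'] -> ['c', 'a']
'c': index 0 in ['c', 'a'] -> ['c', 'a']
'a': index 1 in ['c', 'a'] -> ['a', 'c']
'c': index 1 in ['a', 'c'] -> ['c', 'a']
'c': index 0 in ['c', 'a'] -> ['c', 'a']


Output: [0, 0, 1, 0, 0, 1, 1, 0]


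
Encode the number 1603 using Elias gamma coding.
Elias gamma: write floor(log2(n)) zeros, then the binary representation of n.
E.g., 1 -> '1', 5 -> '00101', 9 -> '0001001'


num_bits = floor(log2(1603)) + 1 = 11
leading_zeros = num_bits - 1 = 10
binary(1603) = 11001000011

Elias gamma(1603) = '0000000000' + '11001000011' = 000000000011001000011 (21 bits)


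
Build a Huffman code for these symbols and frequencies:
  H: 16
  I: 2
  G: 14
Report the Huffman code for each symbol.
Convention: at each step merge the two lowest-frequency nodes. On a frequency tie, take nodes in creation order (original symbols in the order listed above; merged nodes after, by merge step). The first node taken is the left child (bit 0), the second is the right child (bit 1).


Huffman tree construction:
Step 1: Merge I(2) + G(14) = 16
Step 2: Merge H(16) + (I+G)(16) = 32
Read each symbol's code off the tree from the root (left child = 0, right child = 1).

Codes:
  H: 0 (length 1)
  I: 10 (length 2)
  G: 11 (length 2)
Average code length: 48/32 = 1.5000 bits/symbol


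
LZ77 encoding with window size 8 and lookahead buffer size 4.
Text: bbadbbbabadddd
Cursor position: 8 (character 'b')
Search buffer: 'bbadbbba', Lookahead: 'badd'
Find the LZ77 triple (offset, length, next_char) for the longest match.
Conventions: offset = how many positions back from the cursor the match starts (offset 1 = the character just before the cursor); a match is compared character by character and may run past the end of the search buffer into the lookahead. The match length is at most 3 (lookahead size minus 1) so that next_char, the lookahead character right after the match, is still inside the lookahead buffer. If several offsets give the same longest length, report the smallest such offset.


Try each offset into the search buffer:
  offset=1 (pos 7, char 'a'): match length 0
  offset=2 (pos 6, char 'b'): match length 2
  offset=3 (pos 5, char 'b'): match length 1
  offset=4 (pos 4, char 'b'): match length 1
  offset=5 (pos 3, char 'd'): match length 0
  offset=6 (pos 2, char 'a'): match length 0
  offset=7 (pos 1, char 'b'): match length 3
  offset=8 (pos 0, char 'b'): match length 1
Longest match has length 3 at offset 7.
next_char = character at position 8 + 3 = 11 -> 'd'

Best match: offset=7, length=3 (matching 'bad' starting at position 1)
LZ77 triple: (7, 3, 'd')


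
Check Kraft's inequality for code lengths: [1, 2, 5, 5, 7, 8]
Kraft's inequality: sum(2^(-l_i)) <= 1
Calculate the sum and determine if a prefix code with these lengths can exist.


Sum = 2^(-1) + 2^(-2) + 2^(-5) + 2^(-5) + 2^(-7) + 2^(-8)
    = 0.5 + 0.25 + 0.03125 + 0.03125 + 0.0078125 + 0.00390625
    = 211/256 = 0.82421875
Since 0.82421875 <= 1, Kraft's inequality IS satisfied.
A prefix code with these lengths CAN exist.

Kraft sum = 0.82421875. Satisfied.


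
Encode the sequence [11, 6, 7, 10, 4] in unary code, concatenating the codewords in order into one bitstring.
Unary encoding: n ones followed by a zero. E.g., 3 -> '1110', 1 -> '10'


Encode each number as n ones followed by a terminating 0:
  11 -> 111111111110 (12 bits)
  6 -> 1111110 (7 bits)
  7 -> 11111110 (8 bits)
  10 -> 11111111110 (11 bits)
  4 -> 11110 (5 bits)
Total length = 12 + 7 + 8 + 11 + 5 = 43 bits.

Unary([11, 6, 7, 10, 4]) = 1111111111101111110111111101111111111011110 (43 bits)


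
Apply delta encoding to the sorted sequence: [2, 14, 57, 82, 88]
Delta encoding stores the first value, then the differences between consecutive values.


First value: 2
Deltas:
  14 - 2 = 12
  57 - 14 = 43
  82 - 57 = 25
  88 - 82 = 6


Delta encoded: [2, 12, 43, 25, 6]


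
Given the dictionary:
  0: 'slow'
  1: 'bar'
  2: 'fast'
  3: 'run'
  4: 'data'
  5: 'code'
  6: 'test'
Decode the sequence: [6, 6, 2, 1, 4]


Look up each index in the dictionary:
  6 -> 'test'
  6 -> 'test'
  2 -> 'fast'
  1 -> 'bar'
  4 -> 'data'

Decoded: "test test fast bar data"


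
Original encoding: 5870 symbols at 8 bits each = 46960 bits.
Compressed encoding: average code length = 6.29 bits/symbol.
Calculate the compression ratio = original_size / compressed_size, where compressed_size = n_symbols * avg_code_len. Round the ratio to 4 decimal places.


original_size = n_symbols * orig_bits = 5870 * 8 = 46960 bits
compressed_size = n_symbols * avg_code_len = 5870 * 6.29 = 36922.3 bits
ratio = original_size / compressed_size = 46960 / 36922.3 = 1.2719

Compression ratio = 1.2719


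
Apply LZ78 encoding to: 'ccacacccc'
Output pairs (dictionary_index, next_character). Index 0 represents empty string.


LZ78 encoding steps:
Dictionary: {0: ''}
Step 1: w='' (idx 0), next='c' -> output (0, 'c'), add 'c' as idx 1
Step 2: w='c' (idx 1), next='a' -> output (1, 'a'), add 'ca' as idx 2
Step 3: w='ca' (idx 2), next='c' -> output (2, 'c'), add 'cac' as idx 3
Step 4: w='c' (idx 1), next='c' -> output (1, 'c'), add 'cc' as idx 4
Step 5: w='c' (idx 1), end of input -> output (1, '')


Encoded: [(0, 'c'), (1, 'a'), (2, 'c'), (1, 'c'), (1, '')]


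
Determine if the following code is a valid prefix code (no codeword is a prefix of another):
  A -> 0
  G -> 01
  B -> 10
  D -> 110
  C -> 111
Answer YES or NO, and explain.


Checking each pair (does one codeword prefix another?):
  A='0' vs G='01': prefix -- VIOLATION

NO -- this is NOT a valid prefix code. A (0) is a prefix of G (01).


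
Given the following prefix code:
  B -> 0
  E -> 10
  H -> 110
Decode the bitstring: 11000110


Decoding step by step:
Bits 110 -> H
Bits 0 -> B
Bits 0 -> B
Bits 110 -> H


Decoded message: HBBH


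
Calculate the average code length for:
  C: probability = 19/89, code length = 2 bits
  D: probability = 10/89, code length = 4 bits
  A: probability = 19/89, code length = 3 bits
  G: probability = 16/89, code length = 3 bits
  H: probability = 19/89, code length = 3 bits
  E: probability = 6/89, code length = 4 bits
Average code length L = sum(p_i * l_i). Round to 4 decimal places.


Weighted contributions p_i * l_i:
  C: (19/89) * 2 = 38/89
  D: (10/89) * 4 = 40/89
  A: (19/89) * 3 = 57/89
  G: (16/89) * 3 = 48/89
  H: (19/89) * 3 = 57/89
  E: (6/89) * 4 = 24/89
Sum = (38 + 40 + 57 + 48 + 57 + 24)/89 = 264/89

L = 264/89 = 2.9663 bits/symbol


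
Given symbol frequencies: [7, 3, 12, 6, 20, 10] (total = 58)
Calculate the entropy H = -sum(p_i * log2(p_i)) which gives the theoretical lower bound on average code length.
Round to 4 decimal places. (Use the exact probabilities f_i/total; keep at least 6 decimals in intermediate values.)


Per-symbol terms -p_i * log2(p_i) with p_i = f_i/58:
  p = 7/58 = 0.120690: log2(p) = -3.050626, -p*log2(p) = 0.368179
  p = 3/58 = 0.051724: log2(p) = -4.273018, -p*log2(p) = 0.221018
  p = 12/58 = 0.206897: log2(p) = -2.273018, -p*log2(p) = 0.470280
  p = 6/58 = 0.103448: log2(p) = -3.273018, -p*log2(p) = 0.338588
  p = 20/58 = 0.344828: log2(p) = -1.536053, -p*log2(p) = 0.529673
  p = 10/58 = 0.172414: log2(p) = -2.536053, -p*log2(p) = 0.437251
H = 0.368179 + 0.221018 + 0.470280 + 0.338588 + 0.529673 + 0.437251 = 2.364989

H = 2.365 bits/symbol


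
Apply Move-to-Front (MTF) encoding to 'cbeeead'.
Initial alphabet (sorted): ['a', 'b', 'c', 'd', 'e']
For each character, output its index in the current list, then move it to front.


MTF encoding:
'c': index 2 in ['a', 'b', 'c', 'd', 'e'] -> ['c', 'a', 'b', 'd', 'e']
'b': index 2 in ['c', 'a', 'b', 'd', 'e'] -> ['b', 'c', 'a', 'd', 'e']
'e': index 4 in ['b', 'c', 'a', 'd', 'e'] -> ['e', 'b', 'c', 'a', 'd']
'e': index 0 in ['e', 'b', 'c', 'a', 'd'] -> ['e', 'b', 'c', 'a', 'd']
'e': index 0 in ['e', 'b', 'c', 'a', 'd'] -> ['e', 'b', 'c', 'a', 'd']
'a': index 3 in ['e', 'b', 'c', 'a', 'd'] -> ['a', 'e', 'b', 'c', 'd']
'd': index 4 in ['a', 'e', 'b', 'c', 'd'] -> ['d', 'a', 'e', 'b', 'c']


Output: [2, 2, 4, 0, 0, 3, 4]


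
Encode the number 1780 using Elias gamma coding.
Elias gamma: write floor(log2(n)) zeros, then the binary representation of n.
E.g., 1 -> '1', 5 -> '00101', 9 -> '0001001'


num_bits = floor(log2(1780)) + 1 = 11
leading_zeros = num_bits - 1 = 10
binary(1780) = 11011110100

Elias gamma(1780) = '0000000000' + '11011110100' = 000000000011011110100 (21 bits)


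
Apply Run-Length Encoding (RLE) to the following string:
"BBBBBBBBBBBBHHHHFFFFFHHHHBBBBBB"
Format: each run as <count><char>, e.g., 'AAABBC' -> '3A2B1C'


Scanning runs left to right:
  i=0: run of 'B' x 12 -> '12B'
  i=12: run of 'H' x 4 -> '4H'
  i=16: run of 'F' x 5 -> '5F'
  i=21: run of 'H' x 4 -> '4H'
  i=25: run of 'B' x 6 -> '6B'

RLE = 12B4H5F4H6B


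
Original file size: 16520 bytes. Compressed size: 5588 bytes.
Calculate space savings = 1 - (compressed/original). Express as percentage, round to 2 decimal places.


ratio = compressed/original = 5588/16520 = 0.338257
savings = 1 - ratio = 1 - 0.338257 = 0.661743
as a percentage: 0.661743 * 100 = 66.17%

Space savings = 1 - 5588/16520 = 66.17%


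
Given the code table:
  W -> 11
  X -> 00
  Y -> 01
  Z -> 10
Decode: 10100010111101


Decoding:
10 -> Z
10 -> Z
00 -> X
10 -> Z
11 -> W
11 -> W
01 -> Y


Result: ZZXZWWY


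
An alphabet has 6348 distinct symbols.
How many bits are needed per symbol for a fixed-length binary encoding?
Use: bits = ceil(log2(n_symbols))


log2(6348) = 12.6321
Bracket: 2^12 = 4096 < 6348 <= 2^13 = 8192
So ceil(log2(6348)) = 13

bits = ceil(log2(6348)) = ceil(12.6321) = 13 bits


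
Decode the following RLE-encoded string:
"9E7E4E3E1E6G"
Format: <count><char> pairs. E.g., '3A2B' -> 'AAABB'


Expanding each <count><char> pair:
  9E -> 'EEEEEEEEE'
  7E -> 'EEEEEEE'
  4E -> 'EEEE'
  3E -> 'EEE'
  1E -> 'E'
  6G -> 'GGGGGG'

Decoded = EEEEEEEEEEEEEEEEEEEEEEEEGGGGGG


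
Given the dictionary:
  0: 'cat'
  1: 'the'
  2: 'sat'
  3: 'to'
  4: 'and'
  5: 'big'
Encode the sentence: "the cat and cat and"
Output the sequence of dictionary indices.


Look up each word in the dictionary:
  'the' -> 1
  'cat' -> 0
  'and' -> 4
  'cat' -> 0
  'and' -> 4

Encoded: [1, 0, 4, 0, 4]


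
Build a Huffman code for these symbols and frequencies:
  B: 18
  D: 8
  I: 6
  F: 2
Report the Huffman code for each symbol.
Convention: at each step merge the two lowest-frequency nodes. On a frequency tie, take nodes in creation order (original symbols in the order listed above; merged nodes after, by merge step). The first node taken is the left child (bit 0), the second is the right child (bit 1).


Huffman tree construction:
Step 1: Merge F(2) + I(6) = 8
Step 2: Merge D(8) + (F+I)(8) = 16
Step 3: Merge (D+(F+I))(16) + B(18) = 34
Read each symbol's code off the tree from the root (left child = 0, right child = 1).

Codes:
  B: 1 (length 1)
  D: 00 (length 2)
  I: 011 (length 3)
  F: 010 (length 3)
Average code length: 58/34 = 1.7059 bits/symbol


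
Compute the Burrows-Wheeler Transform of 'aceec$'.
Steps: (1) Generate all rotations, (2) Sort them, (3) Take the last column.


Rotations (sorted):
  0: $aceec -> last char: c
  1: aceec$ -> last char: $
  2: c$acee -> last char: e
  3: ceec$a -> last char: a
  4: ec$ace -> last char: e
  5: eec$ac -> last char: c


BWT = c$eaec


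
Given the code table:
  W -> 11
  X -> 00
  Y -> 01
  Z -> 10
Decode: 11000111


Decoding:
11 -> W
00 -> X
01 -> Y
11 -> W


Result: WXYW


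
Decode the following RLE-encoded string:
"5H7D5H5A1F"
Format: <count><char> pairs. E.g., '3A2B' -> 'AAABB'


Expanding each <count><char> pair:
  5H -> 'HHHHH'
  7D -> 'DDDDDDD'
  5H -> 'HHHHH'
  5A -> 'AAAAA'
  1F -> 'F'

Decoded = HHHHHDDDDDDDHHHHHAAAAAF


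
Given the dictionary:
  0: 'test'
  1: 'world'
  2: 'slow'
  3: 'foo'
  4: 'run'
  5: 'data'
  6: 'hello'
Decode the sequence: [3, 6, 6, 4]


Look up each index in the dictionary:
  3 -> 'foo'
  6 -> 'hello'
  6 -> 'hello'
  4 -> 'run'

Decoded: "foo hello hello run"


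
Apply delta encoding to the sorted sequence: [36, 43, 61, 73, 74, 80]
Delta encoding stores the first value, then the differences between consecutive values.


First value: 36
Deltas:
  43 - 36 = 7
  61 - 43 = 18
  73 - 61 = 12
  74 - 73 = 1
  80 - 74 = 6


Delta encoded: [36, 7, 18, 12, 1, 6]


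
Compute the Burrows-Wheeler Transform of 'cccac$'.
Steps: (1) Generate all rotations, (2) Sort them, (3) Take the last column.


Rotations (sorted):
  0: $cccac -> last char: c
  1: ac$ccc -> last char: c
  2: c$ccca -> last char: a
  3: cac$cc -> last char: c
  4: ccac$c -> last char: c
  5: cccac$ -> last char: $


BWT = ccacc$


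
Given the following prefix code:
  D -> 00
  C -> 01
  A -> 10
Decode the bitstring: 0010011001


Decoding step by step:
Bits 00 -> D
Bits 10 -> A
Bits 01 -> C
Bits 10 -> A
Bits 01 -> C


Decoded message: DACAC


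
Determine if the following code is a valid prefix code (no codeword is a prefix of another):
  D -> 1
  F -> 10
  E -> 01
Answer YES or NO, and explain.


Checking each pair (does one codeword prefix another?):
  D='1' vs F='10': prefix -- VIOLATION

NO -- this is NOT a valid prefix code. D (1) is a prefix of F (10).


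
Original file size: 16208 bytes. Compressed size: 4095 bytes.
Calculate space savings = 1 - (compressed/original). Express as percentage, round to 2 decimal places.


ratio = compressed/original = 4095/16208 = 0.252653
savings = 1 - ratio = 1 - 0.252653 = 0.747347
as a percentage: 0.747347 * 100 = 74.73%

Space savings = 1 - 4095/16208 = 74.73%


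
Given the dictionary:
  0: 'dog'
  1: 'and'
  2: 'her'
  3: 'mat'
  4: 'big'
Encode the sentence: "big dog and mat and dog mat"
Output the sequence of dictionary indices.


Look up each word in the dictionary:
  'big' -> 4
  'dog' -> 0
  'and' -> 1
  'mat' -> 3
  'and' -> 1
  'dog' -> 0
  'mat' -> 3

Encoded: [4, 0, 1, 3, 1, 0, 3]


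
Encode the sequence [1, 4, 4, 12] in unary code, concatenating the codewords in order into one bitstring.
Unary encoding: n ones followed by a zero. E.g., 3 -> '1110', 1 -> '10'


Encode each number as n ones followed by a terminating 0:
  1 -> 10 (2 bits)
  4 -> 11110 (5 bits)
  4 -> 11110 (5 bits)
  12 -> 1111111111110 (13 bits)
Total length = 2 + 5 + 5 + 13 = 25 bits.

Unary([1, 4, 4, 12]) = 1011110111101111111111110 (25 bits)


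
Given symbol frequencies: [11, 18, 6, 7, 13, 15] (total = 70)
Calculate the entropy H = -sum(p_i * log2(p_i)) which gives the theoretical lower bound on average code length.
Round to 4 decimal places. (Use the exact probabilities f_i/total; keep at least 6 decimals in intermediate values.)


Per-symbol terms -p_i * log2(p_i) with p_i = f_i/70:
  p = 11/70 = 0.157143: log2(p) = -2.669851, -p*log2(p) = 0.419548
  p = 18/70 = 0.257143: log2(p) = -1.959358, -p*log2(p) = 0.503835
  p = 6/70 = 0.085714: log2(p) = -3.544321, -p*log2(p) = 0.303799
  p = 7/70 = 0.100000: log2(p) = -3.321928, -p*log2(p) = 0.332193
  p = 13/70 = 0.185714: log2(p) = -2.428843, -p*log2(p) = 0.451071
  p = 15/70 = 0.214286: log2(p) = -2.222392, -p*log2(p) = 0.476227
H = 0.419548 + 0.503835 + 0.303799 + 0.332193 + 0.451071 + 0.476227 = 2.486673

H = 2.4867 bits/symbol


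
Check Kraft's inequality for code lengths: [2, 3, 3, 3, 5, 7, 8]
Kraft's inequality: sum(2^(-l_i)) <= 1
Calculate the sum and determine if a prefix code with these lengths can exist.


Sum = 2^(-2) + 2^(-3) + 2^(-3) + 2^(-3) + 2^(-5) + 2^(-7) + 2^(-8)
    = 0.25 + 0.125 + 0.125 + 0.125 + 0.03125 + 0.0078125 + 0.00390625
    = 171/256 = 0.66796875
Since 0.66796875 <= 1, Kraft's inequality IS satisfied.
A prefix code with these lengths CAN exist.

Kraft sum = 0.66796875. Satisfied.


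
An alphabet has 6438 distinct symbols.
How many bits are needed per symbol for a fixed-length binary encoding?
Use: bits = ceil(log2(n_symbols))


log2(6438) = 12.6524
Bracket: 2^12 = 4096 < 6438 <= 2^13 = 8192
So ceil(log2(6438)) = 13

bits = ceil(log2(6438)) = ceil(12.6524) = 13 bits


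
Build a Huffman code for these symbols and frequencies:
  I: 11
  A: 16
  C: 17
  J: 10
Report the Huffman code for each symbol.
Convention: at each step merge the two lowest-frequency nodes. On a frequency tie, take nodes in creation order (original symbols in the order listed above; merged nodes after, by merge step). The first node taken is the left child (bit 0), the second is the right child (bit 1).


Huffman tree construction:
Step 1: Merge J(10) + I(11) = 21
Step 2: Merge A(16) + C(17) = 33
Step 3: Merge (J+I)(21) + (A+C)(33) = 54
Read each symbol's code off the tree from the root (left child = 0, right child = 1).

Codes:
  I: 01 (length 2)
  A: 10 (length 2)
  C: 11 (length 2)
  J: 00 (length 2)
Average code length: 108/54 = 2.0000 bits/symbol


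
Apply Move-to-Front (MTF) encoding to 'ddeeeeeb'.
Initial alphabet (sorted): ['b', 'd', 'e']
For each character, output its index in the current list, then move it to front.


MTF encoding:
'd': index 1 in ['b', 'd', 'e'] -> ['d', 'b', 'e']
'd': index 0 in ['d', 'b', 'e'] -> ['d', 'b', 'e']
'e': index 2 in ['d', 'b', 'e'] -> ['e', 'd', 'b']
'e': index 0 in ['e', 'd', 'b'] -> ['e', 'd', 'b']
'e': index 0 in ['e', 'd', 'b'] -> ['e', 'd', 'b']
'e': index 0 in ['e', 'd', 'b'] -> ['e', 'd', 'b']
'e': index 0 in ['e', 'd', 'b'] -> ['e', 'd', 'b']
'b': index 2 in ['e', 'd', 'b'] -> ['b', 'e', 'd']


Output: [1, 0, 2, 0, 0, 0, 0, 2]


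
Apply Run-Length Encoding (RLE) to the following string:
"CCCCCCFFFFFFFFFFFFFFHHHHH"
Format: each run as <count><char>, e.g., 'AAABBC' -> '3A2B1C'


Scanning runs left to right:
  i=0: run of 'C' x 6 -> '6C'
  i=6: run of 'F' x 14 -> '14F'
  i=20: run of 'H' x 5 -> '5H'

RLE = 6C14F5H


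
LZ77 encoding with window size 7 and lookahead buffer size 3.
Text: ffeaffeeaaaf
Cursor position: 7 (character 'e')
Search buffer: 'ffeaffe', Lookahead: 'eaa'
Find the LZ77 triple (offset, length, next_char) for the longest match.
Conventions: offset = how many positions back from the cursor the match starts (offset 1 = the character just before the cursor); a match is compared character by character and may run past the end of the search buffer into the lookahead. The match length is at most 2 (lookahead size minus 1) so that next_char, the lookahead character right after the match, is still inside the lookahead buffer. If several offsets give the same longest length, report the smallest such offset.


Try each offset into the search buffer:
  offset=1 (pos 6, char 'e'): match length 1
  offset=2 (pos 5, char 'f'): match length 0
  offset=3 (pos 4, char 'f'): match length 0
  offset=4 (pos 3, char 'a'): match length 0
  offset=5 (pos 2, char 'e'): match length 2
  offset=6 (pos 1, char 'f'): match length 0
  offset=7 (pos 0, char 'f'): match length 0
Longest match has length 2 at offset 5.
next_char = character at position 7 + 2 = 9 -> 'a'

Best match: offset=5, length=2 (matching 'ea' starting at position 2)
LZ77 triple: (5, 2, 'a')


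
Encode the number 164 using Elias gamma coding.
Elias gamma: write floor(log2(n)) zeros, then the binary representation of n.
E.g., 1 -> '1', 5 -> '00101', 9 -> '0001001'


num_bits = floor(log2(164)) + 1 = 8
leading_zeros = num_bits - 1 = 7
binary(164) = 10100100

Elias gamma(164) = '0000000' + '10100100' = 000000010100100 (15 bits)


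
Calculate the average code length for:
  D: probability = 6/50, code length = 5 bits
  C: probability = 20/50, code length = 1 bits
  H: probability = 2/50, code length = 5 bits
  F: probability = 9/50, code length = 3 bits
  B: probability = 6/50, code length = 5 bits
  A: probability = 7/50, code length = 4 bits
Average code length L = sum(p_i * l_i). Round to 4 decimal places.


Weighted contributions p_i * l_i:
  D: (6/50) * 5 = 30/50
  C: (20/50) * 1 = 20/50
  H: (2/50) * 5 = 10/50
  F: (9/50) * 3 = 27/50
  B: (6/50) * 5 = 30/50
  A: (7/50) * 4 = 28/50
Sum = (30 + 20 + 10 + 27 + 30 + 28)/50 = 145/50

L = 145/50 = 2.9000 bits/symbol


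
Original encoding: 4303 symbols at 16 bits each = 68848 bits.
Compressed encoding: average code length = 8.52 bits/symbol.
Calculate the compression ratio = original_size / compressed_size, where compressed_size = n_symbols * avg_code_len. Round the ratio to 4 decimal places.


original_size = n_symbols * orig_bits = 4303 * 16 = 68848 bits
compressed_size = n_symbols * avg_code_len = 4303 * 8.52 = 36661.56 bits
ratio = original_size / compressed_size = 68848 / 36661.56 = 1.8779

Compression ratio = 1.8779


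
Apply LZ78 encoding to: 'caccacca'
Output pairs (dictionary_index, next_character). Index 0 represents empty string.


LZ78 encoding steps:
Dictionary: {0: ''}
Step 1: w='' (idx 0), next='c' -> output (0, 'c'), add 'c' as idx 1
Step 2: w='' (idx 0), next='a' -> output (0, 'a'), add 'a' as idx 2
Step 3: w='c' (idx 1), next='c' -> output (1, 'c'), add 'cc' as idx 3
Step 4: w='a' (idx 2), next='c' -> output (2, 'c'), add 'ac' as idx 4
Step 5: w='c' (idx 1), next='a' -> output (1, 'a'), add 'ca' as idx 5


Encoded: [(0, 'c'), (0, 'a'), (1, 'c'), (2, 'c'), (1, 'a')]


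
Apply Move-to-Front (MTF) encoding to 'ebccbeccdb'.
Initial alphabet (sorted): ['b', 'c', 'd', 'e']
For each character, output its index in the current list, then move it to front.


MTF encoding:
'e': index 3 in ['b', 'c', 'd', 'e'] -> ['e', 'b', 'c', 'd']
'b': index 1 in ['e', 'b', 'c', 'd'] -> ['b', 'e', 'c', 'd']
'c': index 2 in ['b', 'e', 'c', 'd'] -> ['c', 'b', 'e', 'd']
'c': index 0 in ['c', 'b', 'e', 'd'] -> ['c', 'b', 'e', 'd']
'b': index 1 in ['c', 'b', 'e', 'd'] -> ['b', 'c', 'e', 'd']
'e': index 2 in ['b', 'c', 'e', 'd'] -> ['e', 'b', 'c', 'd']
'c': index 2 in ['e', 'b', 'c', 'd'] -> ['c', 'e', 'b', 'd']
'c': index 0 in ['c', 'e', 'b', 'd'] -> ['c', 'e', 'b', 'd']
'd': index 3 in ['c', 'e', 'b', 'd'] -> ['d', 'c', 'e', 'b']
'b': index 3 in ['d', 'c', 'e', 'b'] -> ['b', 'd', 'c', 'e']


Output: [3, 1, 2, 0, 1, 2, 2, 0, 3, 3]
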